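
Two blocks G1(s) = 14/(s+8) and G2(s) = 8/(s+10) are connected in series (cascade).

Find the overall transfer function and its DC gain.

Series: multiply transfer functions. G_eq = 14/(s+8) × 8/(s+10) = 112/((s+8)(s+10)). DC gain = 112/(8×10) = 1.4.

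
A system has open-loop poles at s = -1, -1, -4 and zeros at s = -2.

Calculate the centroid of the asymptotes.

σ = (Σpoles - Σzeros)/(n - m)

σ = (Σpoles - Σzeros)/(n - m) = (-6 - (-2))/(3 - 1) = -4/2 = -2.0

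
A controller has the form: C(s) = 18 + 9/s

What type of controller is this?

This is a Proportional-Integral (PI) controller.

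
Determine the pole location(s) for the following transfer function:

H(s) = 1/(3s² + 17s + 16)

Discriminant = 17² - 4×3×16 = 289 - 192 = 97 > 0, so two distinct real poles. Using quadratic formula: s = (-17 ± √97)/(2×3) = (-17 ± √97)/6, with √97 ≈ 9.8489. s₁ ≈ -1.1919, s₂ ≈ -4.4748. Poles: s₁ = -1.1919, s₂ = -4.4748.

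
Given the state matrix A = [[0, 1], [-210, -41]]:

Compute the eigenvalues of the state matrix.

det(A - λI) = λ² - (-41)λ + 210 = (λ - (-6))(λ - (-35)). Eigenvalues: -6, -35.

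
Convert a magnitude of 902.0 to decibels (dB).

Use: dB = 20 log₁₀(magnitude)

dB = 20 log₁₀(902.0) = 59.1 dB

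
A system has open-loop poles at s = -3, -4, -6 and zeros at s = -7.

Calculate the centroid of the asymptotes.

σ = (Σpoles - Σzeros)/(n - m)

σ = (Σpoles - Σzeros)/(n - m) = (-13 - (-7))/(3 - 1) = -6/2 = -3.0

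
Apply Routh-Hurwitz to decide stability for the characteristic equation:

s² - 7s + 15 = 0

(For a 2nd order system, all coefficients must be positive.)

Coefficients: 1, -7, 15. b=-7 not positive, so system is unstable.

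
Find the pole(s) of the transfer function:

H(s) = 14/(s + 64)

Pole is where denominator = 0: s + 64 = 0, so s = -64.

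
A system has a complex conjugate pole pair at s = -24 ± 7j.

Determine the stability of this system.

Real part of poles is -24 (< 0, left half-plane). Stable.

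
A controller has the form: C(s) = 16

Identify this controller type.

This is a Proportional (P) controller.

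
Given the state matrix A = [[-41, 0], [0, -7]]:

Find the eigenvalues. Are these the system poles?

For diagonal matrix, eigenvalues are diagonal entries: λ₁ = -41, λ₂ = -7. Eigenvalues of A = system poles.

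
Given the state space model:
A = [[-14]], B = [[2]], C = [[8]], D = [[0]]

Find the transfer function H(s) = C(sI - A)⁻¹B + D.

(sI - A)⁻¹ = 1/(s + 14). H(s) = 8 × 2/(s + 14) + 0 = 16/(s + 14).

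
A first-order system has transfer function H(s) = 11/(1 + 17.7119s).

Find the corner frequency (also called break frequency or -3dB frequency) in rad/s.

Corner frequency = 1/τ = 1/17.7119 = 0.056 rad/s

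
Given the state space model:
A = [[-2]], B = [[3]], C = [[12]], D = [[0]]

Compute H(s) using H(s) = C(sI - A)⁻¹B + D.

(sI - A)⁻¹ = 1/(s + 2). H(s) = 12 × 3/(s + 2) + 0 = 36/(s + 2).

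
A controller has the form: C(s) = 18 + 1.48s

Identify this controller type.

This is a Proportional-Derivative (PD) controller.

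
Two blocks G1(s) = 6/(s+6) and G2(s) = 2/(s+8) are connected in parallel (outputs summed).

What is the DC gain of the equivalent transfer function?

Parallel: G_eq = G1 + G2. DC gain = G1(0) + G2(0) = 6/6 + 2/8 = 1 + 0.25 = 1.25.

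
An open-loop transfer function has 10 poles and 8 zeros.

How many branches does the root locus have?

Root locus has n branches where n = number of poles = 10.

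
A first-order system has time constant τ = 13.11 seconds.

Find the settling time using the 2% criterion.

For first-order system, 2% settling time ≈ 4τ = 4 × 13.11 = 52.44 s.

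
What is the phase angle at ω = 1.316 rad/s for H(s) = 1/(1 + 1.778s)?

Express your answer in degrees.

Phase = -arctan(ωτ) = -arctan(1.316 × 1.778) = -66.9°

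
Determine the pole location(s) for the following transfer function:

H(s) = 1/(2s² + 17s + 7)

Discriminant = 17² - 4×2×7 = 289 - 56 = 233 > 0, so two distinct real poles. Using quadratic formula: s = (-17 ± √233)/(2×2) = (-17 ± √233)/4, with √233 ≈ 15.2643. s₁ ≈ -0.4339, s₂ ≈ -8.0661. Poles: s₁ = -0.4339, s₂ = -8.0661.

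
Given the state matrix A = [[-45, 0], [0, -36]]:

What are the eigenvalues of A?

For diagonal matrix, eigenvalues are diagonal entries: λ₁ = -45, λ₂ = -36.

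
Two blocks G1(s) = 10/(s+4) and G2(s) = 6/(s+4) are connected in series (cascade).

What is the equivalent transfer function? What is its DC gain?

Series: multiply transfer functions. G_eq = 10/(s+4) × 6/(s+4) = 60/((s+4)(s+4)). DC gain = 60/(4×4) = 3.75.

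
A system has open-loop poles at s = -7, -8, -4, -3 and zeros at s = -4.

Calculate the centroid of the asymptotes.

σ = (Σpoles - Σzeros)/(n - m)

σ = (Σpoles - Σzeros)/(n - m) = (-22 - (-4))/(4 - 1) = -18/3 = -6.0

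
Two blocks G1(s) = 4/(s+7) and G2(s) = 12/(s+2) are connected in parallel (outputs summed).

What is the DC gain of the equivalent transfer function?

Parallel: G_eq = G1 + G2. DC gain = G1(0) + G2(0) = 4/7 + 12/2 = 0.5714 + 6 = 6.5714.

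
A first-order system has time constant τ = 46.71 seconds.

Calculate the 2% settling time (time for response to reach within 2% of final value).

For first-order system, 2% settling time ≈ 4τ = 4 × 46.71 = 186.84 s.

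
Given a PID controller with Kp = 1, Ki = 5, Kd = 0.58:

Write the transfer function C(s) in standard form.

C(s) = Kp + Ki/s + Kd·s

Substituting values: C(s) = 1 + 5/s + 0.58s = (0.58s² + s + 5)/s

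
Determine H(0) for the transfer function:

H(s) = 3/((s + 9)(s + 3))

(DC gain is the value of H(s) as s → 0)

DC gain = H(0) = 3/(9 × 3) = 3/27 = 0.1111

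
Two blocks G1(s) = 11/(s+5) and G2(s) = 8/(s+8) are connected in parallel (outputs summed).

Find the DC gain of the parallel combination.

Parallel: G_eq = G1 + G2. DC gain = G1(0) + G2(0) = 11/5 + 8/8 = 2.2 + 1 = 3.2.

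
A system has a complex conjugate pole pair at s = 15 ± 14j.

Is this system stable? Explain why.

Real part of poles is 15 (> 0, right half-plane). Unstable.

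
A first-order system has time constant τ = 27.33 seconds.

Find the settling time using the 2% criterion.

For first-order system, 2% settling time ≈ 4τ = 4 × 27.33 = 109.32 s.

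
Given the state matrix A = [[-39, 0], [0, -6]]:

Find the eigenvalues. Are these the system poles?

For diagonal matrix, eigenvalues are diagonal entries: λ₁ = -39, λ₂ = -6. Eigenvalues of A = system poles.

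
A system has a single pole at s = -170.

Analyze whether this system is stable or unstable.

Pole at s = -170 is in the left half-plane. Stable.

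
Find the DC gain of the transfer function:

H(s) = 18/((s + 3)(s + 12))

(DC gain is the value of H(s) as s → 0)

DC gain = H(0) = 18/(3 × 12) = 18/36 = 0.5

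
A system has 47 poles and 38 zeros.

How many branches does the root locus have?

Root locus has n branches where n = number of poles = 47.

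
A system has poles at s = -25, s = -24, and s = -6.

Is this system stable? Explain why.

All poles are in the left half-plane. System is stable.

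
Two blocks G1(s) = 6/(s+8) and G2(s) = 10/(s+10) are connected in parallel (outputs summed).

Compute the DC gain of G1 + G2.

Parallel: G_eq = G1 + G2. DC gain = G1(0) + G2(0) = 6/8 + 10/10 = 0.75 + 1 = 1.75.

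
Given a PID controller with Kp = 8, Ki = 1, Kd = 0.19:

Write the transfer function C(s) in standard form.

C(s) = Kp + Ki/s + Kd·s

Substituting values: C(s) = 8 + 1/s + 0.19s = (0.19s² + 8s + 1)/s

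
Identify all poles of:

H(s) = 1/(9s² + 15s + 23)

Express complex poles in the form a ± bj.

Discriminant = 15² - 4×9×23 = 225 - 828 = -603 < 0, so the poles are a complex conjugate pair s = (-15 ± j√603)/(2×9). Real part = -15/(2×9) = -15/18 ≈ -0.8333; imaginary part = ±√603/(2×9) ≈ 1.3642. Poles: s = -0.8333 ± 1.3642j.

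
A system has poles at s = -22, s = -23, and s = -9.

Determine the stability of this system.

All poles are in the left half-plane. System is stable.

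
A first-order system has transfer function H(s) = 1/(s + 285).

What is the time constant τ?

For H(s) = 1/(s + 1/τ), the pole is at -1/τ = -285, so τ = 1/285 = 0.0035 s.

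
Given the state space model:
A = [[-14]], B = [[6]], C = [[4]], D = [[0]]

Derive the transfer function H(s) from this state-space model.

(sI - A)⁻¹ = 1/(s + 14). H(s) = 4 × 6/(s + 14) + 0 = 24/(s + 14).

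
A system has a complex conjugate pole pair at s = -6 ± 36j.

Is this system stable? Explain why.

Real part of poles is -6 (< 0, left half-plane). Stable.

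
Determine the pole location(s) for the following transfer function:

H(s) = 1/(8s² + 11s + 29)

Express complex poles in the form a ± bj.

Discriminant = 11² - 4×8×29 = 121 - 928 = -807 < 0, so the poles are a complex conjugate pair s = (-11 ± j√807)/(2×8). Real part = -11/(2×8) = -11/16 = -0.6875; imaginary part = ±√807/(2×8) ≈ 1.7755. Poles: s = -0.6875 ± 1.7755j.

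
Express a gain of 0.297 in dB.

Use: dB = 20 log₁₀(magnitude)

dB = 20 log₁₀(0.297) = -10.5 dB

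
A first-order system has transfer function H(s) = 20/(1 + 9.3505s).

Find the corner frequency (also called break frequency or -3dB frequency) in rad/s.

Corner frequency = 1/τ = 1/9.3505 = 0.107 rad/s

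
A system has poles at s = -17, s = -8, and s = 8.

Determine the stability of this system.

Pole(s) at s = 8 are not in the left half-plane. System is unstable.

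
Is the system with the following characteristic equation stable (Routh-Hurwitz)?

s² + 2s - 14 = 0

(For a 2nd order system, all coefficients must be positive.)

Coefficients: 1, 2, -14. c=-14 not positive, so system is unstable.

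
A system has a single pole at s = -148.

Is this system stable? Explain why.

Pole at s = -148 is in the left half-plane. Stable.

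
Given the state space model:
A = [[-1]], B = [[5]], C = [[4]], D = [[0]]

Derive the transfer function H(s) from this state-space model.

(sI - A)⁻¹ = 1/(s + 1). H(s) = 4 × 5/(s + 1) + 0 = 20/(s + 1).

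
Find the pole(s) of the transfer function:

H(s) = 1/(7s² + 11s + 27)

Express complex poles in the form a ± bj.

Discriminant = 11² - 4×7×27 = 121 - 756 = -635 < 0, so the poles are a complex conjugate pair s = (-11 ± j√635)/(2×7). Real part = -11/(2×7) = -11/14 ≈ -0.7857; imaginary part = ±√635/(2×7) ≈ 1.7999. Poles: s = -0.7857 ± 1.7999j.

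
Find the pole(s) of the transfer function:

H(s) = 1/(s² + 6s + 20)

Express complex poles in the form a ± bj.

Discriminant = 6² - 4×1×20 = 36 - 80 = -44 < 0, so the poles are a complex conjugate pair s = (-6 ± j√44)/(2×1). Real part = -6/(2×1) = -6/2 = -3; imaginary part = ±√44/(2×1) ≈ 3.3166. Poles: s = -3 ± 3.3166j.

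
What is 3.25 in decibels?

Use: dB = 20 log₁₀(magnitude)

dB = 20 log₁₀(3.25) = 10.2 dB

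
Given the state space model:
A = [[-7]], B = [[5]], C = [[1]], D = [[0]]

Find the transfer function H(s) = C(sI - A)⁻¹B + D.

(sI - A)⁻¹ = 1/(s + 7). H(s) = 1 × 5/(s + 7) + 0 = 5/(s + 7).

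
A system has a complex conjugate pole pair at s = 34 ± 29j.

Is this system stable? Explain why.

Real part of poles is 34 (> 0, right half-plane). Unstable.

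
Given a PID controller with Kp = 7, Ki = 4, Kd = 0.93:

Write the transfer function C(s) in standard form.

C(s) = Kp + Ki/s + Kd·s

Substituting values: C(s) = 7 + 4/s + 0.93s = (0.93s² + 7s + 4)/s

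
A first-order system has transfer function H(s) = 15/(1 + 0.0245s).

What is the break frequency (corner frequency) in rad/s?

Corner frequency = 1/τ = 1/0.0245 = 40.816 rad/s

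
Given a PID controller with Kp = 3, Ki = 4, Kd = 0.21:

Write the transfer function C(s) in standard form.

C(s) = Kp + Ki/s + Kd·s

Substituting values: C(s) = 3 + 4/s + 0.21s = (0.21s² + 3s + 4)/s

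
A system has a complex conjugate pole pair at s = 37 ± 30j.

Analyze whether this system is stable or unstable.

Real part of poles is 37 (> 0, right half-plane). Unstable.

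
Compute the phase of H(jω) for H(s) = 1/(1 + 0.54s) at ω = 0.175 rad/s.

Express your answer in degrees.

Phase = -arctan(ωτ) = -arctan(0.175 × 0.54) = -5.4°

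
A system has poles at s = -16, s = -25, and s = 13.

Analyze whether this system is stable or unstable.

Pole(s) at s = 13 are not in the left half-plane. System is unstable.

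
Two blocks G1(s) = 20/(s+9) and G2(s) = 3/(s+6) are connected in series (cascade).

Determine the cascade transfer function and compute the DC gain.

Series: multiply transfer functions. G_eq = 20/(s+9) × 3/(s+6) = 60/((s+9)(s+6)). DC gain = 60/(9×6) = 1.1111.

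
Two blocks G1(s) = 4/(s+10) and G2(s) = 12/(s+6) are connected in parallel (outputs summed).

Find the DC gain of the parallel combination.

Parallel: G_eq = G1 + G2. DC gain = G1(0) + G2(0) = 4/10 + 12/6 = 0.4 + 2 = 2.4.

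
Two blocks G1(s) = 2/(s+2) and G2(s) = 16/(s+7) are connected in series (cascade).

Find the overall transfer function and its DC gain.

Series: multiply transfer functions. G_eq = 2/(s+2) × 16/(s+7) = 32/((s+2)(s+7)). DC gain = 32/(2×7) = 2.2857.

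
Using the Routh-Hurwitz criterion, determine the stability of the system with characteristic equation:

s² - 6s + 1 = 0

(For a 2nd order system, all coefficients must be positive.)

Coefficients: 1, -6, 1. b=-6 not positive, so system is unstable.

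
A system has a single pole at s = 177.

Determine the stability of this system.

Pole at s = 177 is in the right half-plane. Unstable.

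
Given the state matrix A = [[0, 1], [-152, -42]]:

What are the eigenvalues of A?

det(A - λI) = λ² - (-42)λ + 152 = (λ - (-4))(λ - (-38)). Eigenvalues: -4, -38.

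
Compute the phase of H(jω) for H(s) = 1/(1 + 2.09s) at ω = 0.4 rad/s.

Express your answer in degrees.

Phase = -arctan(ωτ) = -arctan(0.4 × 2.09) = -39.9°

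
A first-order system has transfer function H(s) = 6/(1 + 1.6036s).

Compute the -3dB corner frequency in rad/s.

Corner frequency = 1/τ = 1/1.6036 = 0.624 rad/s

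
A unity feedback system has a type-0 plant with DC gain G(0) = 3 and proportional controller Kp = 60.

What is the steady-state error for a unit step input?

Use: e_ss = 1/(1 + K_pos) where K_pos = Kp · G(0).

K_pos = Kp · G(0) = 60 × 3 = 180. e_ss = 1/(1 + 180) = 0.0055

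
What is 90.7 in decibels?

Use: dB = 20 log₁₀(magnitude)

dB = 20 log₁₀(90.7) = 39.2 dB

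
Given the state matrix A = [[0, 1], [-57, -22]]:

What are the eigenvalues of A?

det(A - λI) = λ² - (-22)λ + 57 = (λ - (-3))(λ - (-19)). Eigenvalues: -3, -19.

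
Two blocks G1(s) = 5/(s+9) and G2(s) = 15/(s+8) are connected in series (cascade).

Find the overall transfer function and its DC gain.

Series: multiply transfer functions. G_eq = 5/(s+9) × 15/(s+8) = 75/((s+9)(s+8)). DC gain = 75/(9×8) = 1.0417.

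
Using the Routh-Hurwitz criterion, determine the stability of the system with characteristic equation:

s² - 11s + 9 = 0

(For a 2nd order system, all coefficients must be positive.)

Coefficients: 1, -11, 9. b=-11 not positive, so system is unstable.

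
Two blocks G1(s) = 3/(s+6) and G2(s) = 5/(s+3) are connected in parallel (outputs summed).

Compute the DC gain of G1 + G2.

Parallel: G_eq = G1 + G2. DC gain = G1(0) + G2(0) = 3/6 + 5/3 = 0.5 + 1.6667 = 2.1667.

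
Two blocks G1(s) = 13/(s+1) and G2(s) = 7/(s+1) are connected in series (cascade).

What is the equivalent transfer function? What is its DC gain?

Series: multiply transfer functions. G_eq = 13/(s+1) × 7/(s+1) = 91/((s+1)(s+1)). DC gain = 91/(1×1) = 91.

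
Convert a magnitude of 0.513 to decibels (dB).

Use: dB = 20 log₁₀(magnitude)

dB = 20 log₁₀(0.513) = -5.8 dB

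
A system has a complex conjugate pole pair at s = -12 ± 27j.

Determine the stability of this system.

Real part of poles is -12 (< 0, left half-plane). Stable.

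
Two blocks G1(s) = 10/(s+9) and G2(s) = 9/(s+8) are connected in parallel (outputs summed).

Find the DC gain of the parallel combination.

Parallel: G_eq = G1 + G2. DC gain = G1(0) + G2(0) = 10/9 + 9/8 = 1.1111 + 1.125 = 2.2361.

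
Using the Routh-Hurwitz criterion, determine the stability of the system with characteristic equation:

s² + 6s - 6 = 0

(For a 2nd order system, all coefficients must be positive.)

Coefficients: 1, 6, -6. c=-6 not positive, so system is unstable.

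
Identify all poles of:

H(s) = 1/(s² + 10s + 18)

Discriminant = 10² - 4×1×18 = 100 - 72 = 28 > 0, so two distinct real poles. Using quadratic formula: s = (-10 ± √28)/(2×1) = (-10 ± √28)/2, with √28 ≈ 5.2915. s₁ ≈ -2.3542, s₂ ≈ -7.6458. Poles: s₁ = -2.3542, s₂ = -7.6458.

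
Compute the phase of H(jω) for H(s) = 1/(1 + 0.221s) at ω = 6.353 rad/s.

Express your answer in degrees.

Phase = -arctan(ωτ) = -arctan(6.353 × 0.221) = -54.5°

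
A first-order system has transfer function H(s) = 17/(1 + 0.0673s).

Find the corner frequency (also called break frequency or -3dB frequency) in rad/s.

Corner frequency = 1/τ = 1/0.0673 = 14.859 rad/s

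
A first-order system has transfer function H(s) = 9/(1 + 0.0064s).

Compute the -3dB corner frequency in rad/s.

Corner frequency = 1/τ = 1/0.0064 = 156.25 rad/s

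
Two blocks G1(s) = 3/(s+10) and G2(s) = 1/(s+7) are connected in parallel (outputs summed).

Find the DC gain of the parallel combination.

Parallel: G_eq = G1 + G2. DC gain = G1(0) + G2(0) = 3/10 + 1/7 = 0.3 + 0.1429 = 0.4429.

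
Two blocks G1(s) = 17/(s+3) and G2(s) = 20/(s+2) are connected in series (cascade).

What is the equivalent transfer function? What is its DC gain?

Series: multiply transfer functions. G_eq = 17/(s+3) × 20/(s+2) = 340/((s+3)(s+2)). DC gain = 340/(3×2) = 56.6667.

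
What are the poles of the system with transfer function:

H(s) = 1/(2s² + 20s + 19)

Discriminant = 20² - 4×2×19 = 400 - 152 = 248 > 0, so two distinct real poles. Using quadratic formula: s = (-20 ± √248)/(2×2) = (-20 ± √248)/4, with √248 ≈ 15.7480. s₁ ≈ -1.0630, s₂ ≈ -8.9370. Poles: s₁ = -1.0630, s₂ = -8.9370.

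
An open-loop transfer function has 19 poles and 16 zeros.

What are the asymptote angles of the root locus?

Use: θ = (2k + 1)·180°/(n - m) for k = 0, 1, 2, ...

n - m = 19 - 16 = 3. Angles: θk = (2k + 1)·180°/3 = 60°, 180°, 300°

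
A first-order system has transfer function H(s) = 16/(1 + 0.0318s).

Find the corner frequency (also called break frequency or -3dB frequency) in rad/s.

Corner frequency = 1/τ = 1/0.0318 = 31.447 rad/s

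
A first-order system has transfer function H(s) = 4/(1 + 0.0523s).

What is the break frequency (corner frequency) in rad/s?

Corner frequency = 1/τ = 1/0.0523 = 19.12 rad/s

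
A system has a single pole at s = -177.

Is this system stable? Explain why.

Pole at s = -177 is in the left half-plane. Stable.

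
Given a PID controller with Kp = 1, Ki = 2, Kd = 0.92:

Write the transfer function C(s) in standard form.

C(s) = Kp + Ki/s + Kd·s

Substituting values: C(s) = 1 + 2/s + 0.92s = (0.92s² + s + 2)/s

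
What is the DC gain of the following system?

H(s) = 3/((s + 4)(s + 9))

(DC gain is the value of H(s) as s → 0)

DC gain = H(0) = 3/(4 × 9) = 3/36 = 0.0833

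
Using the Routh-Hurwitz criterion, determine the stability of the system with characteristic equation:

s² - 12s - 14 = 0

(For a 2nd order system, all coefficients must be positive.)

Coefficients: 1, -12, -14. b=-12, c=-14 not positive, so system is unstable.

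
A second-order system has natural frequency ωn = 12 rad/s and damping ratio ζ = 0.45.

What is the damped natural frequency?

ωd = ωn√(1 - ζ²) = 12√(1 - 0.45²) = 10.72 rad/s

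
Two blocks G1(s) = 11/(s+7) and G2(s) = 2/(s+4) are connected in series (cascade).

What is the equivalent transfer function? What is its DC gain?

Series: multiply transfer functions. G_eq = 11/(s+7) × 2/(s+4) = 22/((s+7)(s+4)). DC gain = 22/(7×4) = 0.7857.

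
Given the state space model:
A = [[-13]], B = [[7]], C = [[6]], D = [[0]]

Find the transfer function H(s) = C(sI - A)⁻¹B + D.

(sI - A)⁻¹ = 1/(s + 13). H(s) = 6 × 7/(s + 13) + 0 = 42/(s + 13).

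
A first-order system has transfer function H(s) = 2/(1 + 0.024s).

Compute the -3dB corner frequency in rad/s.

Corner frequency = 1/τ = 1/0.024 = 41.667 rad/s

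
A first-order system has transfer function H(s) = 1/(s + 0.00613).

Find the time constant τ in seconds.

For H(s) = 1/(s + 1/τ), the pole is at -1/τ = -0.00613, so τ = 1/0.00613 = 163.1 s.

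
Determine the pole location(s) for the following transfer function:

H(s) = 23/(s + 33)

Pole is where denominator = 0: s + 33 = 0, so s = -33.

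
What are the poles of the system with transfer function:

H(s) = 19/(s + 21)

Pole is where denominator = 0: s + 21 = 0, so s = -21.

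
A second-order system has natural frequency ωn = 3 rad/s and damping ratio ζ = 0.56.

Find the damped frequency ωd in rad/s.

ωd = ωn√(1 - ζ²) = 3√(1 - 0.56²) = 2.49 rad/s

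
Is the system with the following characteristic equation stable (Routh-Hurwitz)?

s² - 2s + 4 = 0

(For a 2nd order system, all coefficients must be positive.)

Coefficients: 1, -2, 4. b=-2 not positive, so system is unstable.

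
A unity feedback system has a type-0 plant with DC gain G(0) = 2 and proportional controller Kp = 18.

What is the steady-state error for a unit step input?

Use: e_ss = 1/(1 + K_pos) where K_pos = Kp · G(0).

K_pos = Kp · G(0) = 18 × 2 = 36. e_ss = 1/(1 + 36) = 0.0270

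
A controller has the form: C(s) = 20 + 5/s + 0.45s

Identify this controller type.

This is a Proportional-Integral-Derivative (PID) controller.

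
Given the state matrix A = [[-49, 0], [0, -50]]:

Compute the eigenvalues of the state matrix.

For diagonal matrix, eigenvalues are diagonal entries: λ₁ = -49, λ₂ = -50.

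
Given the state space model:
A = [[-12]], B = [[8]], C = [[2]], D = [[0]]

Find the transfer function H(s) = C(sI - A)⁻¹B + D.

(sI - A)⁻¹ = 1/(s + 12). H(s) = 2 × 8/(s + 12) + 0 = 16/(s + 12).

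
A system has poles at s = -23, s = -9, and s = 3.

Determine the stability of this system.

Pole(s) at s = 3 are not in the left half-plane. System is unstable.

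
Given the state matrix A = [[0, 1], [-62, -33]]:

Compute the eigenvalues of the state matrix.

det(A - λI) = λ² - (-33)λ + 62 = (λ - (-31))(λ - (-2)). Eigenvalues: -31, -2.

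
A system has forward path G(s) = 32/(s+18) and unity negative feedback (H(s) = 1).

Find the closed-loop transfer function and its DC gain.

T(s) = G/(1+GH) = [32/(s+18)] / [1 + 32/(s+18)] = 32/(s+18+32) = 32/(s+50). DC gain = 32/50 = 0.64.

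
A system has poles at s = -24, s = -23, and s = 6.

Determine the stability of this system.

Pole(s) at s = 6 are not in the left half-plane. System is unstable.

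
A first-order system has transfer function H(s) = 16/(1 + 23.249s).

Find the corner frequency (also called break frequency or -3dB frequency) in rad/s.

Corner frequency = 1/τ = 1/23.249 = 0.043 rad/s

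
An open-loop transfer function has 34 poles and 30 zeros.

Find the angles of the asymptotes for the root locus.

n - m = 34 - 30 = 4. Angles: θk = (2k + 1)·180°/4 = 45°, 135°, 225°, 315°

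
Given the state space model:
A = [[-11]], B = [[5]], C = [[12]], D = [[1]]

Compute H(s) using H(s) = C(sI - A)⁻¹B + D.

(sI - A)⁻¹ = 1/(s + 11). H(s) = 12×5/(s + 11) + 1 = (s + 71)/(s + 11).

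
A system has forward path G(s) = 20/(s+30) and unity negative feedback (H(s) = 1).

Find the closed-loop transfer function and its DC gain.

T(s) = G/(1+GH) = [20/(s+30)] / [1 + 20/(s+30)] = 20/(s+30+20) = 20/(s+50). DC gain = 20/50 = 0.4.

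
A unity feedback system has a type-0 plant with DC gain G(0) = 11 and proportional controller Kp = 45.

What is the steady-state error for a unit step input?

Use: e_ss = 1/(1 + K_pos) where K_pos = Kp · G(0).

K_pos = Kp · G(0) = 45 × 11 = 495. e_ss = 1/(1 + 495) = 0.0020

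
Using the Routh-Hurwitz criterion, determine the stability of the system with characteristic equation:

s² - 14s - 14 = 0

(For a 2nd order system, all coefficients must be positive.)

Coefficients: 1, -14, -14. b=-14, c=-14 not positive, so system is unstable.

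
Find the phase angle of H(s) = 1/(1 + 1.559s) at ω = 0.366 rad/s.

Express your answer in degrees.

Phase = -arctan(ωτ) = -arctan(0.366 × 1.559) = -29.7°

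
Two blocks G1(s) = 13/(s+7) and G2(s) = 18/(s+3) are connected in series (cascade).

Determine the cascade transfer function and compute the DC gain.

Series: multiply transfer functions. G_eq = 13/(s+7) × 18/(s+3) = 234/((s+7)(s+3)). DC gain = 234/(7×3) = 11.1429.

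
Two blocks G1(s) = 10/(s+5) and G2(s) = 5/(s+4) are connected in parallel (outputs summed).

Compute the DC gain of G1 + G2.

Parallel: G_eq = G1 + G2. DC gain = G1(0) + G2(0) = 10/5 + 5/4 = 2 + 1.25 = 3.25.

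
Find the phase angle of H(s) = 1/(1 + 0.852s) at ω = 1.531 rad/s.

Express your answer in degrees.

Phase = -arctan(ωτ) = -arctan(1.531 × 0.852) = -52.5°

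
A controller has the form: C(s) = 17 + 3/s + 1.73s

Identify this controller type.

This is a Proportional-Integral-Derivative (PID) controller.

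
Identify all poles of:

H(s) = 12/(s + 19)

Pole is where denominator = 0: s + 19 = 0, so s = -19.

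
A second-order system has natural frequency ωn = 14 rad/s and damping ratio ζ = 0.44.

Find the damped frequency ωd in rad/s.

ωd = ωn√(1 - ζ²) = 14√(1 - 0.44²) = 12.57 rad/s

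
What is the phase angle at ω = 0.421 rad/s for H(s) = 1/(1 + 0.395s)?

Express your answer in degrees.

Phase = -arctan(ωτ) = -arctan(0.421 × 0.395) = -9.4°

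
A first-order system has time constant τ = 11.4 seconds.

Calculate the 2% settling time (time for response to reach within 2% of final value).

For first-order system, 2% settling time ≈ 4τ = 4 × 11.4 = 45.6 s.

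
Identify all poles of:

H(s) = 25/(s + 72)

Pole is where denominator = 0: s + 72 = 0, so s = -72.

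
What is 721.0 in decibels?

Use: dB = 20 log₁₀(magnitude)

dB = 20 log₁₀(721.0) = 57.2 dB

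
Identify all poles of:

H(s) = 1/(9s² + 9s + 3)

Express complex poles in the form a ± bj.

Discriminant = 9² - 4×9×3 = 81 - 108 = -27 < 0, so the poles are a complex conjugate pair s = (-9 ± j√27)/(2×9). Real part = -9/(2×9) = -9/18 = -0.5; imaginary part = ±√27/(2×9) ≈ 0.2887. Poles: s = -0.5 ± 0.2887j.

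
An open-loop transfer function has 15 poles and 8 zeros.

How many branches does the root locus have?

Root locus has n branches where n = number of poles = 15.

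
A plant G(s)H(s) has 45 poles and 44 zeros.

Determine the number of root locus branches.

Root locus has n branches where n = number of poles = 45.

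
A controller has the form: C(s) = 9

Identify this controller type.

This is a Proportional (P) controller.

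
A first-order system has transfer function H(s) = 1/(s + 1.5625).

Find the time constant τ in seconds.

For H(s) = 1/(s + 1/τ), the pole is at -1/τ = -1.5625, so τ = 1/1.5625 = 0.64 s.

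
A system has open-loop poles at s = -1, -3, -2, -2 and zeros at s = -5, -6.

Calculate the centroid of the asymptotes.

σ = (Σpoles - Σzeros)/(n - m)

σ = (Σpoles - Σzeros)/(n - m) = (-8 - (-11))/(4 - 2) = 3/2 = 1.5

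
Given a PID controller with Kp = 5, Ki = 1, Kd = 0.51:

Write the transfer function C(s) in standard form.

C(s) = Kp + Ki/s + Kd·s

Substituting values: C(s) = 5 + 1/s + 0.51s = (0.51s² + 5s + 1)/s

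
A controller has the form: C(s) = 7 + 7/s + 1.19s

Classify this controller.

This is a Proportional-Integral-Derivative (PID) controller.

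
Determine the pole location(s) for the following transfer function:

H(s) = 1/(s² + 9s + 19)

Discriminant = 9² - 4×1×19 = 81 - 76 = 5 > 0, so two distinct real poles. Using quadratic formula: s = (-9 ± √5)/(2×1) = (-9 ± √5)/2, with √5 ≈ 2.2361. s₁ ≈ -3.3820, s₂ ≈ -5.6180. Poles: s₁ = -3.3820, s₂ = -5.6180.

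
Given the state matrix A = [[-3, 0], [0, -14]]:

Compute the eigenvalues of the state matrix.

For diagonal matrix, eigenvalues are diagonal entries: λ₁ = -3, λ₂ = -14.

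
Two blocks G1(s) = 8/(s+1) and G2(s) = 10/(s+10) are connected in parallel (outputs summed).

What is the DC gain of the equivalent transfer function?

Parallel: G_eq = G1 + G2. DC gain = G1(0) + G2(0) = 8/1 + 10/10 = 8 + 1 = 9.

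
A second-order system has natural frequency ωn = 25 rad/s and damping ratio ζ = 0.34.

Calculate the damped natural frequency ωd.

ωd = ωn√(1 - ζ²) = 25√(1 - 0.34²) = 23.51 rad/s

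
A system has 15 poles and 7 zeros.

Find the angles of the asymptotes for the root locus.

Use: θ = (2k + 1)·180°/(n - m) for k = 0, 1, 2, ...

n - m = 15 - 7 = 8. Angles: θk = (2k + 1)·180°/8 = 22.5°, 67.5°, 112.5°, 157.5°, 202.5°, 247.5°, 292.5°, 337.5°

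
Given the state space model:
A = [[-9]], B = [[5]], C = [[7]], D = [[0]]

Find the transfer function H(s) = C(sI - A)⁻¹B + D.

(sI - A)⁻¹ = 1/(s + 9). H(s) = 7 × 5/(s + 9) + 0 = 35/(s + 9).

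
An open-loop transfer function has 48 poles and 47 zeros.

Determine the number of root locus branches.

Root locus has n branches where n = number of poles = 48.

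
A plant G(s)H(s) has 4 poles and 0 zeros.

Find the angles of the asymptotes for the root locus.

n - m = 4 - 0 = 4. Angles: θk = (2k + 1)·180°/4 = 45°, 135°, 225°, 315°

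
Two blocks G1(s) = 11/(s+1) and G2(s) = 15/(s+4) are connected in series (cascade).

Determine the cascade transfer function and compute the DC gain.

Series: multiply transfer functions. G_eq = 11/(s+1) × 15/(s+4) = 165/((s+1)(s+4)). DC gain = 165/(1×4) = 41.25.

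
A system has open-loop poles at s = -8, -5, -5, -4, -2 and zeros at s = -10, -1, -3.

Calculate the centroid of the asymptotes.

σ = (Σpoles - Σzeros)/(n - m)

σ = (Σpoles - Σzeros)/(n - m) = (-24 - (-14))/(5 - 3) = -10/2 = -5.0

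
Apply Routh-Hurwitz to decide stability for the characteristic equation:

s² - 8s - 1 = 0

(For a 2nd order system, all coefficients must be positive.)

Coefficients: 1, -8, -1. b=-8, c=-1 not positive, so system is unstable.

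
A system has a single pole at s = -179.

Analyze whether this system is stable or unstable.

Pole at s = -179 is in the left half-plane. Stable.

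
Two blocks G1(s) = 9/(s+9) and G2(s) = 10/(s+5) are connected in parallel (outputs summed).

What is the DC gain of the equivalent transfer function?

Parallel: G_eq = G1 + G2. DC gain = G1(0) + G2(0) = 9/9 + 10/5 = 1 + 2 = 3.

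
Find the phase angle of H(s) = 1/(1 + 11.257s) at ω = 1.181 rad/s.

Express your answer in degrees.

Phase = -arctan(ωτ) = -arctan(1.181 × 11.257) = -85.7°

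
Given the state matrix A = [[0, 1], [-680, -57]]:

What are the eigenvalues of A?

det(A - λI) = λ² - (-57)λ + 680 = (λ - (-17))(λ - (-40)). Eigenvalues: -17, -40.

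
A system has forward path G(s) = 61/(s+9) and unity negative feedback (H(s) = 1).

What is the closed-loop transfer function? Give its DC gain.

T(s) = G/(1+GH) = [61/(s+9)] / [1 + 61/(s+9)] = 61/(s+9+61) = 61/(s+70). DC gain = 61/70 = 0.8714.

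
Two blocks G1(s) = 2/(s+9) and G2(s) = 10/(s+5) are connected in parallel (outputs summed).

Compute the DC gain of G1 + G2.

Parallel: G_eq = G1 + G2. DC gain = G1(0) + G2(0) = 2/9 + 10/5 = 0.2222 + 2 = 2.2222.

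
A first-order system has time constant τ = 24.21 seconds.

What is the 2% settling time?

For first-order system, 2% settling time ≈ 4τ = 4 × 24.21 = 96.84 s.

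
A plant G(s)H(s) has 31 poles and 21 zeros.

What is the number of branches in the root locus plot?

Root locus has n branches where n = number of poles = 31.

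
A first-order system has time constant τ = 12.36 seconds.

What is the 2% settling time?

For first-order system, 2% settling time ≈ 4τ = 4 × 12.36 = 49.44 s.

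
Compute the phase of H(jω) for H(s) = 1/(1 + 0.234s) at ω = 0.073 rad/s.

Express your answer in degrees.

Phase = -arctan(ωτ) = -arctan(0.073 × 0.234) = -1.0°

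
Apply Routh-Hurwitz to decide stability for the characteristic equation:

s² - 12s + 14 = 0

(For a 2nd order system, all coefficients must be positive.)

Coefficients: 1, -12, 14. b=-12 not positive, so system is unstable.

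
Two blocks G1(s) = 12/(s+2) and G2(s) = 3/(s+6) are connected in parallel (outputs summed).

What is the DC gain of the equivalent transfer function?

Parallel: G_eq = G1 + G2. DC gain = G1(0) + G2(0) = 12/2 + 3/6 = 6 + 0.5 = 6.5.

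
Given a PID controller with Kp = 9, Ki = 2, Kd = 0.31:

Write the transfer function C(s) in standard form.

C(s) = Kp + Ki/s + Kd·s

Substituting values: C(s) = 9 + 2/s + 0.31s = (0.31s² + 9s + 2)/s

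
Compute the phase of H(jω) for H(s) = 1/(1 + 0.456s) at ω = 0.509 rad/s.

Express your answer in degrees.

Phase = -arctan(ωτ) = -arctan(0.509 × 0.456) = -13.1°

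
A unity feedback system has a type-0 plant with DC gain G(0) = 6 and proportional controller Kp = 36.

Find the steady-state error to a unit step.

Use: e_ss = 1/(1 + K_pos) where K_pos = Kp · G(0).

K_pos = Kp · G(0) = 36 × 6 = 216. e_ss = 1/(1 + 216) = 0.0046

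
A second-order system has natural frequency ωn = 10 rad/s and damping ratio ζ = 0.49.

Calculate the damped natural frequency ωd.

ωd = ωn√(1 - ζ²) = 10√(1 - 0.49²) = 8.72 rad/s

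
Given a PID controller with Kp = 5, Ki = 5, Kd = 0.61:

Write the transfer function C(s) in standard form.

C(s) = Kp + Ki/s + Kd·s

Substituting values: C(s) = 5 + 5/s + 0.61s = (0.61s² + 5s + 5)/s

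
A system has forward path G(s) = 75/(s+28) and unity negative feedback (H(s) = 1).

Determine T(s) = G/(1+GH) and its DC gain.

T(s) = G/(1+GH) = [75/(s+28)] / [1 + 75/(s+28)] = 75/(s+28+75) = 75/(s+103). DC gain = 75/103 = 0.7282.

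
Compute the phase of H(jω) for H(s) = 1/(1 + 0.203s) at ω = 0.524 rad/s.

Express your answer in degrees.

Phase = -arctan(ωτ) = -arctan(0.524 × 0.203) = -6.1°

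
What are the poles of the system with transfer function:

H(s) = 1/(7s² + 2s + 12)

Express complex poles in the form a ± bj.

Discriminant = 2² - 4×7×12 = 4 - 336 = -332 < 0, so the poles are a complex conjugate pair s = (-2 ± j√332)/(2×7). Real part = -2/(2×7) = -2/14 ≈ -0.1429; imaginary part = ±√332/(2×7) ≈ 1.3015. Poles: s = -0.1429 ± 1.3015j.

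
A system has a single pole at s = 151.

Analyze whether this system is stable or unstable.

Pole at s = 151 is in the right half-plane. Unstable.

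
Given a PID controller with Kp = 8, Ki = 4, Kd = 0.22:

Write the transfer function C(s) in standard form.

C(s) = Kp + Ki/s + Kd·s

Substituting values: C(s) = 8 + 4/s + 0.22s = (0.22s² + 8s + 4)/s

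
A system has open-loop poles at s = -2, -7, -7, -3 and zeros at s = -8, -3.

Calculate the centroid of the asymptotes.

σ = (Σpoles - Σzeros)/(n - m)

σ = (Σpoles - Σzeros)/(n - m) = (-19 - (-11))/(4 - 2) = -8/2 = -4.0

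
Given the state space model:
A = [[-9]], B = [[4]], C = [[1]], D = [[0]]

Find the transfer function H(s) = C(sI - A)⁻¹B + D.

(sI - A)⁻¹ = 1/(s + 9). H(s) = 1 × 4/(s + 9) + 0 = 4/(s + 9).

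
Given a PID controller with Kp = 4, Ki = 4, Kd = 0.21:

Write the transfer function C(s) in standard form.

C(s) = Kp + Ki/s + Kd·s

Substituting values: C(s) = 4 + 4/s + 0.21s = (0.21s² + 4s + 4)/s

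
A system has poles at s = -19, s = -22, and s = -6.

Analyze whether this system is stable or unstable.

All poles are in the left half-plane. System is stable.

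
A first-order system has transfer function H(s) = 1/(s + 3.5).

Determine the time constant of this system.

For H(s) = 1/(s + 1/τ), the pole is at -1/τ = -3.5, so τ = 1/3.5 = 0.2857 s.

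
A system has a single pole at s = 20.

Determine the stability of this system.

Pole at s = 20 is in the right half-plane. Unstable.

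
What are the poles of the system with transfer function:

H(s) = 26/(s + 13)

Pole is where denominator = 0: s + 13 = 0, so s = -13.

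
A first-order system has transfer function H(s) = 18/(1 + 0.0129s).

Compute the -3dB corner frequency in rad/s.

Corner frequency = 1/τ = 1/0.0129 = 77.519 rad/s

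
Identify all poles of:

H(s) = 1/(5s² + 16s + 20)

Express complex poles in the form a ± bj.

Discriminant = 16² - 4×5×20 = 256 - 400 = -144 < 0, so the poles are a complex conjugate pair s = (-16 ± j√144)/(2×5). Real part = -16/(2×5) = -16/10 = -1.6; imaginary part = ±√144/(2×5) = 12/10 = 1.2. Poles: s = -1.6 ± 1.2j.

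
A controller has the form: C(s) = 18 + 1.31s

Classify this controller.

This is a Proportional-Derivative (PD) controller.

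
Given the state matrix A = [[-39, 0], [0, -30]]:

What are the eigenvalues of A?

For diagonal matrix, eigenvalues are diagonal entries: λ₁ = -39, λ₂ = -30.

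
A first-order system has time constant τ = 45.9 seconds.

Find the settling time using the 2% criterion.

For first-order system, 2% settling time ≈ 4τ = 4 × 45.9 = 183.6 s.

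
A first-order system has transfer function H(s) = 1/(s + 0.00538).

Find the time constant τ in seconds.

For H(s) = 1/(s + 1/τ), the pole is at -1/τ = -0.00538, so τ = 1/0.00538 = 185.9 s.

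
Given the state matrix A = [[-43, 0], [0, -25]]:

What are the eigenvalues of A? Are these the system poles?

For diagonal matrix, eigenvalues are diagonal entries: λ₁ = -43, λ₂ = -25. Eigenvalues of A = system poles.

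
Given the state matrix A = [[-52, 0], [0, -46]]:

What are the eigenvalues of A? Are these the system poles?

For diagonal matrix, eigenvalues are diagonal entries: λ₁ = -52, λ₂ = -46. Eigenvalues of A = system poles.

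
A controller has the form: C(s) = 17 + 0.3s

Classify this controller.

This is a Proportional-Derivative (PD) controller.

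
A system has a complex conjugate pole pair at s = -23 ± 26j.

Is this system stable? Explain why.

Real part of poles is -23 (< 0, left half-plane). Stable.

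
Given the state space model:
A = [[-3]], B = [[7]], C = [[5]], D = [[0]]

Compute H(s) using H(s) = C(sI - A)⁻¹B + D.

(sI - A)⁻¹ = 1/(s + 3). H(s) = 5 × 7/(s + 3) + 0 = 35/(s + 3).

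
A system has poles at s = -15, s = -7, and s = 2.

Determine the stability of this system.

Pole(s) at s = 2 are not in the left half-plane. System is unstable.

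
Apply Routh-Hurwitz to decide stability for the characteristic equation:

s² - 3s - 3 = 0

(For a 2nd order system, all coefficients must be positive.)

Coefficients: 1, -3, -3. b=-3, c=-3 not positive, so system is unstable.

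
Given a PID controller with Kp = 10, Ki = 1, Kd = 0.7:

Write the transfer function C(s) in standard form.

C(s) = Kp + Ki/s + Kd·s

Substituting values: C(s) = 10 + 1/s + 0.7s = (0.7s² + 10s + 1)/s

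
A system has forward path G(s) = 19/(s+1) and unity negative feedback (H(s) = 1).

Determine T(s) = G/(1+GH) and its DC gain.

T(s) = G/(1+GH) = [19/(s+1)] / [1 + 19/(s+1)] = 19/(s+1+19) = 19/(s+20). DC gain = 19/20 = 0.95.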